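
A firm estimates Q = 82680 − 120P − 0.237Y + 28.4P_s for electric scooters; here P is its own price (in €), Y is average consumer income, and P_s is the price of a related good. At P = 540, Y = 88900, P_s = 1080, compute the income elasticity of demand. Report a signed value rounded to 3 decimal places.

-0.767

At the given values, Q = 82680 − 120(540) − 0.237(88900) + 28.4(1080) = 27482.7.
∂Q/∂Y = -0.237.
E = (-0.237) × (88900/27482.7) = -0.76663…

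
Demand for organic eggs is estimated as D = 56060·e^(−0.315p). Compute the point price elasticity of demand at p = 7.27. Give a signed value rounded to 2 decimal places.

dD/dp = −0.315·D = -1788.16. At p = 7.27, D = 5676.71.
Ed = (dD/dp)·(p/D) = (-1788.16) × (7.27/5676.71) = -2.2900…

-2.29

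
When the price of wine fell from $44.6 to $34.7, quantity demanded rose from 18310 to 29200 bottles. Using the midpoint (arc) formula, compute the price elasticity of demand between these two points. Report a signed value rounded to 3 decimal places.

-1.836

%ΔQ = (29200 − 18310) / [(18310 + 29200)/2] = 10890/23755 = 0.458429…
%ΔP = (34.7 − 44.6) / [(44.6 + 34.7)/2] = -9.9/39.65 = -0.249684…
Arc Ed = %ΔQ / %ΔP = (10890/23755) / (-9.9/39.65) = -1.83603…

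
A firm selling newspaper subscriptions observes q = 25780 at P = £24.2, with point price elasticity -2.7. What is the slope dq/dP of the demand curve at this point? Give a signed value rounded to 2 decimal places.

Ed = (dq/dP)·(P/q) ⇒ dq/dP = Ed·q/P = (-2.7)·25780/24.2 = -2876.2809…

-2876.28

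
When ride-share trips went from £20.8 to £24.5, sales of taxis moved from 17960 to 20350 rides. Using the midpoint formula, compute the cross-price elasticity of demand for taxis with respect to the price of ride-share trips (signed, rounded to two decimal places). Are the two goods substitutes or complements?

0.76; substitutes

%ΔQ_{taxis} = (20350 − 17960)/avg = 2390/19155 = 0.124771…
%ΔP_{ride-share trips} = (24.5 − 20.8)/avg = 3.7/22.65 = 0.163355…
E_cross = (2390/19155) / (3.7/22.65) = 0.7638…
E_cross > 0 ⇒ the goods are substitutes.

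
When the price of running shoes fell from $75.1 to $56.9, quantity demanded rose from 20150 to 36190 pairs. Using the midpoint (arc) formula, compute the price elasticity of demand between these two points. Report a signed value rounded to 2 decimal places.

-2.06

%ΔQ = (36190 − 20150) / [(20150 + 36190)/2] = 16040/28170 = 0.569400…
%ΔP = (56.9 − 75.1) / [(75.1 + 56.9)/2] = -18.2/66 = -0.275757…
Arc Ed = %ΔQ / %ΔP = (16040/28170) / (-18.2/66) = -2.0648…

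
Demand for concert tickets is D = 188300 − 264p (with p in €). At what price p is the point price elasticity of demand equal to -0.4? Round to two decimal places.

203.79

Ed = −264p/(188300 − 264p). Set this equal to -0.4:
264p = 0.4·(188300 − 264p) ⇒ 264p(1 + 0.4) = 0.4·188300
p = 0.4·188300 / (264·1.4) = 203.7878…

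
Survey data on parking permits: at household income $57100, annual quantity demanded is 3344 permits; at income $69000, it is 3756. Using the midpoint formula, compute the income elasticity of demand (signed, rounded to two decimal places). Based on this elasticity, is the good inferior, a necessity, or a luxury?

%ΔQ = (3756 − 3344)/[( 3344 + 3756)/2] = 412/3550 = 0.116056…
%ΔIncome = (69000 − 57100)/[( 57100 + 69000)/2] = 11900/63050 = 0.188739…
E_income = (412/3550) / (11900/63050) = 0.6149…
0 < E_income < 1 ⇒ normal good, necessity.

0.61; necessity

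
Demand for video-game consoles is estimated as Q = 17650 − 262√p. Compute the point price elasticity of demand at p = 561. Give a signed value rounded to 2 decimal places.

dQ/dp = −262/(2√p) = -5.53082. At p = 561, Q = 11444.4.
Ed = (dQ/dp)·(p/Q) = (-5.53082) × (561/11444.4) = -0.2711…

-0.27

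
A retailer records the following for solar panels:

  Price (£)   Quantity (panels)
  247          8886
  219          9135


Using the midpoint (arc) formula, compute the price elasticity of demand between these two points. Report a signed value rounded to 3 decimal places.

%ΔQ = (9135 − 8886) / [(8886 + 9135)/2] = 249/9010.5 = 0.027634…
%ΔP = (219 − 247) / [(247 + 219)/2] = -28/233 = -0.120171…
Arc Ed = %ΔQ / %ΔP = (249/9010.5) / (-28/233) = -0.22995…

-0.230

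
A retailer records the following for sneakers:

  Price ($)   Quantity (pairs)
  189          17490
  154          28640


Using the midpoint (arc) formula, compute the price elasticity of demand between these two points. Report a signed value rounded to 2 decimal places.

-2.37

%ΔQ = (28640 − 17490) / [(17490 + 28640)/2] = 11150/23065 = 0.483416…
%ΔP = (154 − 189) / [(189 + 154)/2] = -35/171.5 = -0.204081…
Arc Ed = %ΔQ / %ΔP = (11150/23065) / (-35/171.5) = -2.3687…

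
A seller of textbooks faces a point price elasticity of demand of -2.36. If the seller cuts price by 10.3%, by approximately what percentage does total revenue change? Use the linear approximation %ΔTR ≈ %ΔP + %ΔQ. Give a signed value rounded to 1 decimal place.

%ΔQ ≈ Ed × %ΔP = (-2.36) × (-10.3%) = +24.3080%
%ΔTR ≈ %ΔP + %ΔQ = (-10.3%) + (+24.3080%) = +14.0080%

+14.0%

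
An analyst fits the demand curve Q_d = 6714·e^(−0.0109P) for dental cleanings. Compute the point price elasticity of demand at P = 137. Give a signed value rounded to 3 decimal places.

dQ_d/dP = −0.0109·Q_d = -16.439. At P = 137, Q_d = 1508.17.
Ed = (dQ_d/dP)·(P/Q_d) = (-16.439) × (137/1508.17) = -1.4933

-1.493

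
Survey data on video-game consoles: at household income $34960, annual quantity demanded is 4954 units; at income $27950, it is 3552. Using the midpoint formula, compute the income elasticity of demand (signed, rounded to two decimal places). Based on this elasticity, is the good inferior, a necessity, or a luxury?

1.48; luxury

%ΔQ = (3552 − 4954)/[( 4954 + 3552)/2] = -1402/4253 = -0.329649…
%ΔIncome = (27950 − 34960)/[( 34960 + 27950)/2] = -7010/31455 = -0.222858…
E_income = (-1402/4253) / (-7010/31455) = 1.4791…
E_income > 1 ⇒ normal good, luxury.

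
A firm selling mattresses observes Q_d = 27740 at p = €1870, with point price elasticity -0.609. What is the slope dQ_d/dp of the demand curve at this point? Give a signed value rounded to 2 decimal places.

-9.03

Ed = (dQ_d/dp)·(p/Q_d) ⇒ dQ_d/dp = Ed·Q_d/p = (-0.609)·27740/1870 = -9.0340…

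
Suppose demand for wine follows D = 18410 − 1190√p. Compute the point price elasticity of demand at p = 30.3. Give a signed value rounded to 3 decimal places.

-0.276

dD/dp = −1190/(2√p) = -108.093. At p = 30.3, D = 11859.6.
Ed = (dD/dp)·(p/D) = (-108.093) × (30.3/11859.6) = -0.27616…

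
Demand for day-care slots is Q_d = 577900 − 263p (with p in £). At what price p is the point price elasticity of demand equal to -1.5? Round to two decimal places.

1318.40

Ed = −263p/(577900 − 263p). Set this equal to -1.5:
263p = 1.5·(577900 − 263p) ⇒ 263p(1 + 1.5) = 1.5·577900
p = 1.5·577900 / (263·2.5) = 1318.4030…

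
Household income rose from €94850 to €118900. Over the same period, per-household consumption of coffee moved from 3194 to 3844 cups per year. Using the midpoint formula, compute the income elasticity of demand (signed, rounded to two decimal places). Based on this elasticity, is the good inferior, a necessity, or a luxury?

0.82; necessity

%ΔQ = (3844 − 3194)/[( 3194 + 3844)/2] = 650/3519 = 0.184711…
%ΔIncome = (118900 − 94850)/[( 94850 + 118900)/2] = 24050/106875 = 0.225029…
E_income = (650/3519) / (24050/106875) = 0.8208…
0 < E_income < 1 ⇒ normal good, necessity.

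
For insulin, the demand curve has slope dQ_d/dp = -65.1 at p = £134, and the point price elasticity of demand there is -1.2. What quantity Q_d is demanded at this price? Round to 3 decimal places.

Ed = (dQ_d/dp)·(p/Q_d) ⇒ Q_d = (dQ_d/dp)·p/Ed = (-65.1)·134/(-1.2) = 7269.5

7269.500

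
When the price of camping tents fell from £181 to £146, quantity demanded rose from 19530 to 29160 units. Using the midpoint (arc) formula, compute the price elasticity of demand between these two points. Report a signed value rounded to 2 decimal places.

-1.85

%ΔQ = (29160 − 19530) / [(19530 + 29160)/2] = 9630/24345 = 0.395563…
%ΔP = (146 − 181) / [(181 + 146)/2] = -35/163.5 = -0.214067…
Arc Ed = %ΔQ / %ΔP = (9630/24345) / (-35/163.5) = -1.8478…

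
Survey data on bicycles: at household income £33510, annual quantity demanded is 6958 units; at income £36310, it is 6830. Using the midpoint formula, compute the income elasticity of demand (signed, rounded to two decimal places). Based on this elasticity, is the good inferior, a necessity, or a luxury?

-0.23; inferior

%ΔQ = (6830 − 6958)/[( 6958 + 6830)/2] = -128/6894 = -0.018566…
%ΔIncome = (36310 − 33510)/[( 33510 + 36310)/2] = 2800/34910 = 0.080206…
E_income = (-128/6894) / (2800/34910) = -0.2314…
E_income < 0 ⇒ inferior good.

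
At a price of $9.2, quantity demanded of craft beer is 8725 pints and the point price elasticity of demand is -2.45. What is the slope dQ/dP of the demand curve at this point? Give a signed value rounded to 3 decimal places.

-2323.505

Ed = (dQ/dP)·(P/Q) ⇒ dQ/dP = Ed·Q/P = (-2.45)·8725/9.2 = -2323.50543…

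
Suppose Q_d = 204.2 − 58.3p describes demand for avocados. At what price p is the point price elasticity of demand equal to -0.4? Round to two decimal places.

1.00

Ed = −58.3p/(204.2 − 58.3p). Set this equal to -0.4:
58.3p = 0.4·(204.2 − 58.3p) ⇒ 58.3p(1 + 0.4) = 0.4·204.2
p = 0.4·204.2 / (58.3·1.4) = 1.0007…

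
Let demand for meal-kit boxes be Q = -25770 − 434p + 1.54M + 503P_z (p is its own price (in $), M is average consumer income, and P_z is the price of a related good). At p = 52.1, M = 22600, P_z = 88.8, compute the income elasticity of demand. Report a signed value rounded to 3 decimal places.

1.119

At the given values, Q = -25770 − 434(52.1) + 1.54(22600) + 503(88.8) = 31089.
∂Q/∂M = 1.54.
E = (1.54) × (22600/31089) = 1.11949…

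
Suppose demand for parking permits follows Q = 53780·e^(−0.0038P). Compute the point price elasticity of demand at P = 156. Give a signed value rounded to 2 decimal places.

dQ/dP = −0.0038·Q = -112.968. At P = 156, Q = 29728.4.
Ed = (dQ/dP)·(P/Q) = (-112.968) × (156/29728.4) = -0.5928

-0.59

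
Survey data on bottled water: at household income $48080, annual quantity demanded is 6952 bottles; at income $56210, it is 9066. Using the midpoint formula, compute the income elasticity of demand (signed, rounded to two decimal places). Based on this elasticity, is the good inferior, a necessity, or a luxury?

%ΔQ = (9066 − 6952)/[( 6952 + 9066)/2] = 2114/8009 = 0.263953…
%ΔIncome = (56210 − 48080)/[( 48080 + 56210)/2] = 8130/52145 = 0.155911…
E_income = (2114/8009) / (8130/52145) = 1.6929…
E_income > 1 ⇒ normal good, luxury.

1.69; luxury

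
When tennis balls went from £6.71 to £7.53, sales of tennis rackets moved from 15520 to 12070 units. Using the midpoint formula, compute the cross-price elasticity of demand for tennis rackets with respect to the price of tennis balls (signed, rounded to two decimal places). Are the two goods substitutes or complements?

-2.17; complements

%ΔQ_{tennis rackets} = (12070 − 15520)/avg = -3450/13795 = -0.250090…
%ΔP_{tennis balls} = (7.53 − 6.71)/avg = 0.82/7.12 = 0.115168…
E_cross = (-3450/13795) / (0.82/7.12) = -2.1715…
E_cross < 0 ⇒ the goods are complements.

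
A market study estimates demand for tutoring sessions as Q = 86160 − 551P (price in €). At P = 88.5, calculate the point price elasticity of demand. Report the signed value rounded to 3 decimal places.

-1.304

dQ/dP = −551. At P = 88.5, Q = 86160 − 551(88.5) = 37396.5.
Ed = (dQ/dP)·(P/Q) = −551 × (88.5/37396.5) = -1.30395…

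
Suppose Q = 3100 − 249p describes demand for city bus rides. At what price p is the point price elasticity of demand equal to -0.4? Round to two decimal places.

3.56

Ed = −249p/(3100 − 249p). Set this equal to -0.4:
249p = 0.4·(3100 − 249p) ⇒ 249p(1 + 0.4) = 0.4·3100
p = 0.4·3100 / (249·1.4) = 3.5570…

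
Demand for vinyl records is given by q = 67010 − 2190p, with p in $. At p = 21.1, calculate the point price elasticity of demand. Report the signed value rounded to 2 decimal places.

dq/dp = −2190. At p = 21.1, q = 67010 − 2190(21.1) = 20801.
Ed = (dq/dp)·(p/q) = −2190 × (21.1/20801) = -2.2214…

-2.22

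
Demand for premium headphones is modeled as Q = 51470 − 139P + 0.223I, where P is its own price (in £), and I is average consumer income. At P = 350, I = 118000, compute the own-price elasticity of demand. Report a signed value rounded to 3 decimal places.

At the given values, Q = 51470 − 139(350) + 0.223(118000) = 29134.
∂Q/∂P = −139.
E = (-139) × (350/29134) = -1.66987…

-1.670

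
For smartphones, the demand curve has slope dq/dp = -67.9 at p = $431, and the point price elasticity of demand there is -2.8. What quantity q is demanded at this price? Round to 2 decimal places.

10451.75

Ed = (dq/dp)·(p/q) ⇒ q = (dq/dp)·p/Ed = (-67.9)·431/(-2.8) = 10451.75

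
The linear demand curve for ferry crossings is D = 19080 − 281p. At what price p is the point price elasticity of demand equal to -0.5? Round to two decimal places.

22.63

Ed = −281p/(19080 − 281p). Set this equal to -0.5:
281p = 0.5·(19080 − 281p) ⇒ 281p(1 + 0.5) = 0.5·19080
p = 0.5·19080 / (281·1.5) = 22.6334…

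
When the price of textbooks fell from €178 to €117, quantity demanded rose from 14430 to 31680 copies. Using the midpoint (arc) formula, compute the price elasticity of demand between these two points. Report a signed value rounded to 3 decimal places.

%ΔQ = (31680 − 14430) / [(14430 + 31680)/2] = 17250/23055 = 0.748210…
%ΔP = (117 − 178) / [(178 + 117)/2] = -61/147.5 = -0.413559…
Arc Ed = %ΔQ / %ΔP = (17250/23055) / (-61/147.5) = -1.80919…

-1.809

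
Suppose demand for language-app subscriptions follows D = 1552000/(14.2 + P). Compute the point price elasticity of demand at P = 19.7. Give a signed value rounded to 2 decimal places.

dD/dP = −1552000/(14.2 + P)² = -1350.49. At P = 19.7, D = 45781.7.
Ed = (dD/dP)·(P/D) = (-1350.49) × (19.7/45781.7) = -0.5811…

-0.58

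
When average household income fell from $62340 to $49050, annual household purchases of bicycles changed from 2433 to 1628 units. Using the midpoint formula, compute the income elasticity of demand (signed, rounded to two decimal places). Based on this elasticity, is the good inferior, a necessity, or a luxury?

%ΔQ = (1628 − 2433)/[( 2433 + 1628)/2] = -805/2030.5 = -0.396454…
%ΔIncome = (49050 − 62340)/[( 62340 + 49050)/2] = -13290/55695 = -0.238621…
E_income = (-805/2030.5) / (-13290/55695) = 1.6614…
E_income > 1 ⇒ normal good, luxury.

1.66; luxury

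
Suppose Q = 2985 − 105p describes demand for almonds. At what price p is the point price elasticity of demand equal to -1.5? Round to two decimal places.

17.06

Ed = −105p/(2985 − 105p). Set this equal to -1.5:
105p = 1.5·(2985 − 105p) ⇒ 105p(1 + 1.5) = 1.5·2985
p = 1.5·2985 / (105·2.5) = 17.0571…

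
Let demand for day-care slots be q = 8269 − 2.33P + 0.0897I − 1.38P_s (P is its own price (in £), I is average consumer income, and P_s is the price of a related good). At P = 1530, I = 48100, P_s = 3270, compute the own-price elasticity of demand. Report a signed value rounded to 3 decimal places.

At the given values, q = 8269 − 2.33(1530) + 0.0897(48100) − 1.38(3270) = 4506.07.
∂q/∂P = −2.33.
E = (-2.33) × (1530/4506.07) = -0.79113…

-0.791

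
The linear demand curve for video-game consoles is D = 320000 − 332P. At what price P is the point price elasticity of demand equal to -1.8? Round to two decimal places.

619.62

Ed = −332P/(320000 − 332P). Set this equal to -1.8:
332P = 1.8·(320000 − 332P) ⇒ 332P(1 + 1.8) = 1.8·320000
P = 1.8·320000 / (332·2.8) = 619.6213…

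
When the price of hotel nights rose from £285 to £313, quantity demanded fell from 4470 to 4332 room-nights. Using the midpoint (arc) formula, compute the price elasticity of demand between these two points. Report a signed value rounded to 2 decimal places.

-0.33

%ΔQ = (4332 − 4470) / [(4470 + 4332)/2] = -138/4401 = -0.031356…
%ΔP = (313 − 285) / [(285 + 313)/2] = 28/299 = 0.093645…
Arc Ed = %ΔQ / %ΔP = (-138/4401) / (28/299) = -0.3348…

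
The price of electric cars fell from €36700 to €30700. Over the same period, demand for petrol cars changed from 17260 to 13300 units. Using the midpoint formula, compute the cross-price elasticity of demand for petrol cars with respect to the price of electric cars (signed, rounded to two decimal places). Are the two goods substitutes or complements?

%ΔQ_{petrol cars} = (13300 − 17260)/avg = -3960/15280 = -0.259162…
%ΔP_{electric cars} = (30700 − 36700)/avg = -6000/33700 = -0.178041…
E_cross = (-3960/15280) / (-6000/33700) = 1.4556…
E_cross > 0 ⇒ the goods are substitutes.

1.46; substitutes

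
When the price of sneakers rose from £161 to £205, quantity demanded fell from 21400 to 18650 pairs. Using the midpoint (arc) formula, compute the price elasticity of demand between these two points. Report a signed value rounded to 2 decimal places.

-0.57

%ΔQ = (18650 − 21400) / [(21400 + 18650)/2] = -2750/20025 = -0.137328…
%ΔP = (205 − 161) / [(161 + 205)/2] = 44/183 = 0.240437…
Arc Ed = %ΔQ / %ΔP = (-2750/20025) / (44/183) = -0.5711…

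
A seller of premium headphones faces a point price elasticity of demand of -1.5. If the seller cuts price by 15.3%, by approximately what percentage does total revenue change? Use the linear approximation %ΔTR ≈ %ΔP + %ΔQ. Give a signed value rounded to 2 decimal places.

+7.65%

%ΔQ ≈ Ed × %ΔP = (-1.5) × (-15.3%) = +22.9500%
%ΔTR ≈ %ΔP + %ΔQ = (-15.3%) + (+22.9500%) = +7.6500%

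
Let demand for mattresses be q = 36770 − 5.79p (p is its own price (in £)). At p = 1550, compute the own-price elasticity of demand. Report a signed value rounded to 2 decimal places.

At the given values, q = 36770 − 5.79(1550) = 27795.5.
∂q/∂p = −5.79.
E = (-5.79) × (1550/27795.5) = -0.3228…

-0.32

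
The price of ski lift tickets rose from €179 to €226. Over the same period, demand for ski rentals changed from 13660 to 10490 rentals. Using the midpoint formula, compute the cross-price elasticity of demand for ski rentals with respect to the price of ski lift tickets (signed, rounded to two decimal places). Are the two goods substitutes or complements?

%ΔQ_{ski rentals} = (10490 − 13660)/avg = -3170/12075 = -0.262525…
%ΔP_{ski lift tickets} = (226 − 179)/avg = 47/202.5 = 0.232098…
E_cross = (-3170/12075) / (47/202.5) = -1.1310…
E_cross < 0 ⇒ the goods are complements.

-1.13; complements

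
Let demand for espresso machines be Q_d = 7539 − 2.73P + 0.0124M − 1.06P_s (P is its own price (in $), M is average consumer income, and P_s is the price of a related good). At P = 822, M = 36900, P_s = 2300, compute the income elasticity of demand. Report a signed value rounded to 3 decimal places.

0.138

At the given values, Q_d = 7539 − 2.73(822) + 0.0124(36900) − 1.06(2300) = 3314.5.
∂Q_d/∂M = 0.0124.
E = (0.0124) × (36900/3314.5) = 0.13804…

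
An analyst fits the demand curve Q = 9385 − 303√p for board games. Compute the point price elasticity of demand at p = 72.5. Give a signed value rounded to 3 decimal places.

-0.190

dQ/dp = −303/(2√p) = -17.7928. At p = 72.5, Q = 6805.05.
Ed = (dQ/dp)·(p/Q) = (-17.7928) × (72.5/6805.05) = -0.18956…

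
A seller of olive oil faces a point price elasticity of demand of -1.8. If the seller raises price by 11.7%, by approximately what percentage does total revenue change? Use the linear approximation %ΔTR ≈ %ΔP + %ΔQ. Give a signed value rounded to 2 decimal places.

-9.36%

%ΔQ ≈ Ed × %ΔP = (-1.8) × (+11.7%) = -21.0600%
%ΔTR ≈ %ΔP + %ΔQ = (+11.7%) + (-21.0600%) = -9.3600%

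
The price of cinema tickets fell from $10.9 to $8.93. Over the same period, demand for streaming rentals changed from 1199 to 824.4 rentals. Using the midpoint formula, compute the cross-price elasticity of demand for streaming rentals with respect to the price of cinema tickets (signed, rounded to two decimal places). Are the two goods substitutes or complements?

%ΔQ_{streaming rentals} = (824.4 − 1199)/avg = -374.6/1011.7 = -0.370267…
%ΔP_{cinema tickets} = (8.93 − 10.9)/avg = -1.97/9.915 = -0.198688…
E_cross = (-374.6/1011.7) / (-1.97/9.915) = 1.8635…
E_cross > 0 ⇒ the goods are substitutes.

1.86; substitutes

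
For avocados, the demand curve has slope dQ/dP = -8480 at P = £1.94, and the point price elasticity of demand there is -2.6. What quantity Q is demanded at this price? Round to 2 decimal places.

6327.38

Ed = (dQ/dP)·(P/Q) ⇒ Q = (dQ/dP)·P/Ed = (-8480)·1.94/(-2.6) = 6327.3846…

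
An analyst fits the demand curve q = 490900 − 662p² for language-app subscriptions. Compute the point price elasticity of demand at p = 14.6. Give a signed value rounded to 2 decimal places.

-0.81

dq/dp = −2·662·p = -19330.4. At p = 14.6, q = 349788.08.
Ed = (dq/dp)·(p/q) = (-19330.4) × (14.6/349788.08) = -0.8068…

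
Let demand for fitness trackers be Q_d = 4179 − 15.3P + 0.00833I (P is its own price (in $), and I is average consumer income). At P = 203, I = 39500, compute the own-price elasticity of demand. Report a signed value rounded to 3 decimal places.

-2.215

At the given values, Q_d = 4179 − 15.3(203) + 0.00833(39500) = 1402.135.
∂Q_d/∂P = −15.3.
E = (-15.3) × (203/1402.135) = -2.21512…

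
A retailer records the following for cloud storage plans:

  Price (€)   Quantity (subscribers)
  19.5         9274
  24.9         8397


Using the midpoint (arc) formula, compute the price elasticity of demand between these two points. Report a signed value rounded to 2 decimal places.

-0.41

%ΔQ = (8397 − 9274) / [(9274 + 8397)/2] = -877/8835.5 = -0.099258…
%ΔP = (24.9 − 19.5) / [(19.5 + 24.9)/2] = 5.4/22.2 = 0.243243…
Arc Ed = %ΔQ / %ΔP = (-877/8835.5) / (5.4/22.2) = -0.4080…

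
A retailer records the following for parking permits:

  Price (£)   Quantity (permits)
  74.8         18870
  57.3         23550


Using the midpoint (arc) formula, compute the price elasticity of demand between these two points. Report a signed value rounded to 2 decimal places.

%ΔQ = (23550 − 18870) / [(18870 + 23550)/2] = 4680/21210 = 0.220650…
%ΔP = (57.3 − 74.8) / [(74.8 + 57.3)/2] = -17.5/66.05 = -0.264950…
Arc Ed = %ΔQ / %ΔP = (4680/21210) / (-17.5/66.05) = -0.8327…

-0.83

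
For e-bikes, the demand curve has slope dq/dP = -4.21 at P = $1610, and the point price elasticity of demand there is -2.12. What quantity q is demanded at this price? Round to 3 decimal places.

Ed = (dq/dP)·(P/q) ⇒ q = (dq/dP)·P/Ed = (-4.21)·1610/(-2.12) = 3197.21698…

3197.217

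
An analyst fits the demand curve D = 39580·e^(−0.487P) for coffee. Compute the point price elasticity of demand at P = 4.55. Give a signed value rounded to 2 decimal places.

dD/dP = −0.487·D = -2102.2. At P = 4.55, D = 4316.63.
Ed = (dD/dP)·(P/D) = (-2102.2) × (4.55/4316.63) = -2.2158…

-2.22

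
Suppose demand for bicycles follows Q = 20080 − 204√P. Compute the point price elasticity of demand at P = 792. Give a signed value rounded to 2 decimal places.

-0.20

dQ/dP = −204/(2√P) = -3.62441. At P = 792, Q = 14338.9.
Ed = (dQ/dP)·(P/Q) = (-3.62441) × (792/14338.9) = -0.2001…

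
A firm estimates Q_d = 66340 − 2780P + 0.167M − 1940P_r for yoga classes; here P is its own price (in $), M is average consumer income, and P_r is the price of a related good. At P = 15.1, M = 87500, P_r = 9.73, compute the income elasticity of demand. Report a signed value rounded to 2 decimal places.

0.73

At the given values, Q_d = 66340 − 2780(15.1) + 0.167(87500) − 1940(9.73) = 20098.3.
∂Q_d/∂M = 0.167.
E = (0.167) × (87500/20098.3) = 0.7270…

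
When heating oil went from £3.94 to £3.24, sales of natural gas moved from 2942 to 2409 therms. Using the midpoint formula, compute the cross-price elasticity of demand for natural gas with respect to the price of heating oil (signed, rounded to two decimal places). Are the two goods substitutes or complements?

1.02; substitutes

%ΔQ_{natural gas} = (2409 − 2942)/avg = -533/2675.5 = -0.199215…
%ΔP_{heating oil} = (3.24 − 3.94)/avg = -0.7/3.59 = -0.194986…
E_cross = (-533/2675.5) / (-0.7/3.59) = 1.0216…
E_cross > 0 ⇒ the goods are substitutes.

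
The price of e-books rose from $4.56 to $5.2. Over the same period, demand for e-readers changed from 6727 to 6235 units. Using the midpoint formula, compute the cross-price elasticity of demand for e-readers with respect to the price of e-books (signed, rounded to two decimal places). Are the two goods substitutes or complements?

%ΔQ_{e-readers} = (6235 − 6727)/avg = -492/6481 = -0.075914…
%ΔP_{e-books} = (5.2 − 4.56)/avg = 0.64/4.88 = 0.131147…
E_cross = (-492/6481) / (0.64/4.88) = -0.5788…
E_cross < 0 ⇒ the goods are complements.

-0.58; complements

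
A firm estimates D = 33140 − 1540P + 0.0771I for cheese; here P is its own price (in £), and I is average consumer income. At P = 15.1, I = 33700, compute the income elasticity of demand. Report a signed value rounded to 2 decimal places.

0.21

At the given values, D = 33140 − 1540(15.1) + 0.0771(33700) = 12484.27.
∂D/∂I = 0.0771.
E = (0.0771) × (33700/12484.27) = 0.2081…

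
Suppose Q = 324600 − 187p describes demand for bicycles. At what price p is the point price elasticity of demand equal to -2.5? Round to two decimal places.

1239.88

Ed = −187p/(324600 − 187p). Set this equal to -2.5:
187p = 2.5·(324600 − 187p) ⇒ 187p(1 + 2.5) = 2.5·324600
p = 2.5·324600 / (187·3.5) = 1239.8777…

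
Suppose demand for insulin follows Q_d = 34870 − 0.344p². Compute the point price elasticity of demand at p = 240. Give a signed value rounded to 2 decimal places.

-2.63

dQ_d/dp = −2·0.344·p = -165.12. At p = 240, Q_d = 15055.6.
Ed = (dQ_d/dp)·(p/Q_d) = (-165.12) × (240/15055.6) = -2.6321…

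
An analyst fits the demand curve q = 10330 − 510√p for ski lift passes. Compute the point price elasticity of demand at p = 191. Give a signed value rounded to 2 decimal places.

dq/dp = −510/(2√p) = -18.4512. At p = 191, q = 3281.66.
Ed = (dq/dp)·(p/q) = (-18.4512) × (191/3281.66) = -1.0738…

-1.07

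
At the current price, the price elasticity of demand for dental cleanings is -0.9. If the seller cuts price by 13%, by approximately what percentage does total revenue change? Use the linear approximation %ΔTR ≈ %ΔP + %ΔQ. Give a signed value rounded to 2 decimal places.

-1.30%

%ΔQ ≈ Ed × %ΔP = (-0.9) × (-13%) = +11.7000%
%ΔTR ≈ %ΔP + %ΔQ = (-13%) + (+11.7000%) = -1.3000%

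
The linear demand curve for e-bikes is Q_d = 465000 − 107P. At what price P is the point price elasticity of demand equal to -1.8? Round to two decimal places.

2793.72

Ed = −107P/(465000 − 107P). Set this equal to -1.8:
107P = 1.8·(465000 − 107P) ⇒ 107P(1 + 1.8) = 1.8·465000
P = 1.8·465000 / (107·2.8) = 2793.7249…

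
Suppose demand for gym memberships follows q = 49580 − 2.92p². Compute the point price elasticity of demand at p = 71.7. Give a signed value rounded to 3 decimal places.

-0.868

dq/dp = −2·2.92·p = -418.728. At p = 71.7, q = 34568.6012.
Ed = (dq/dp)·(p/q) = (-418.728) × (71.7/34568.6012) = -0.86849…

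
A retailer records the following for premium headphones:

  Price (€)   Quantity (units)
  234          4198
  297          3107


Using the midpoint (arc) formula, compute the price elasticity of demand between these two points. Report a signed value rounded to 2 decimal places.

%ΔQ = (3107 − 4198) / [(4198 + 3107)/2] = -1091/3652.5 = -0.298699…
%ΔP = (297 − 234) / [(234 + 297)/2] = 63/265.5 = 0.237288…
Arc Ed = %ΔQ / %ΔP = (-1091/3652.5) / (63/265.5) = -1.2588…

-1.26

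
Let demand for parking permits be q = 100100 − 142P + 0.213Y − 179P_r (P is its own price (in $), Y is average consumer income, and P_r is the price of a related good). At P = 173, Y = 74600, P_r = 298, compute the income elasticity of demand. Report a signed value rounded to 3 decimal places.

At the given values, q = 100100 − 142(173) + 0.213(74600) − 179(298) = 38081.8.
∂q/∂Y = 0.213.
E = (0.213) × (74600/38081.8) = 0.41725…

0.417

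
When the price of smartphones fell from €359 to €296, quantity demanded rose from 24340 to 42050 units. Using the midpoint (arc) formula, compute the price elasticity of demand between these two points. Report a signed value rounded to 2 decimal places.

-2.77

%ΔQ = (42050 − 24340) / [(24340 + 42050)/2] = 17710/33195 = 0.533514…
%ΔP = (296 − 359) / [(359 + 296)/2] = -63/327.5 = -0.192366…
Arc Ed = %ΔQ / %ΔP = (17710/33195) / (-63/327.5) = -2.7734…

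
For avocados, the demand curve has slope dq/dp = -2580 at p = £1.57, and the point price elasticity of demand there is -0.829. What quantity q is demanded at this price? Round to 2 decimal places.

4886.13

Ed = (dq/dp)·(p/q) ⇒ q = (dq/dp)·p/Ed = (-2580)·1.57/(-0.829) = 4886.1278…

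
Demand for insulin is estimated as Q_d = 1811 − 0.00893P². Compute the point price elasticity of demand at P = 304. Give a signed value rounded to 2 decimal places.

-1.67

dQ_d/dP = −2·0.00893·P = -5.42944. At P = 304, Q_d = 985.72512.
Ed = (dQ_d/dP)·(P/Q_d) = (-5.42944) × (304/985.72512) = -1.6744…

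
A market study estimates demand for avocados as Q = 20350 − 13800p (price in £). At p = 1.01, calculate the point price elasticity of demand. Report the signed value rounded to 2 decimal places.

dQ/dp = −13800. At p = 1.01, Q = 20350 − 13800(1.01) = 6412.
Ed = (dQ/dp)·(p/Q) = −13800 × (1.01/6412) = -2.1737…

-2.17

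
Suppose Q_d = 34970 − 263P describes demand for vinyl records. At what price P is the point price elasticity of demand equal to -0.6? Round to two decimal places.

Ed = −263P/(34970 − 263P). Set this equal to -0.6:
263P = 0.6·(34970 − 263P) ⇒ 263P(1 + 0.6) = 0.6·34970
P = 0.6·34970 / (263·1.6) = 49.8621…

49.86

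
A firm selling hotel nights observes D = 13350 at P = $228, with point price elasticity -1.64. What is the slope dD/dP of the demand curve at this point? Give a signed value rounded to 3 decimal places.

-96.026

Ed = (dD/dP)·(P/D) ⇒ dD/dP = Ed·D/P = (-1.64)·13350/228 = -96.02631…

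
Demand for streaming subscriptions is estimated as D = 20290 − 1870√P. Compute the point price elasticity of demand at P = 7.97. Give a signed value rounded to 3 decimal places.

dD/dP = −1870/(2√P) = -331.194. At P = 7.97, D = 15010.8.
Ed = (dD/dP)·(P/D) = (-331.194) × (7.97/15010.8) = -0.17584…

-0.176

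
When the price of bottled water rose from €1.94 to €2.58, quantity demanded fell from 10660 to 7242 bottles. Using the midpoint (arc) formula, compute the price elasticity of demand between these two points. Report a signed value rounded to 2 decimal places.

-1.35

%ΔQ = (7242 − 10660) / [(10660 + 7242)/2] = -3418/8951 = -0.381856…
%ΔP = (2.58 − 1.94) / [(1.94 + 2.58)/2] = 0.64/2.26 = 0.283185…
Arc Ed = %ΔQ / %ΔP = (-3418/8951) / (0.64/2.26) = -1.3484…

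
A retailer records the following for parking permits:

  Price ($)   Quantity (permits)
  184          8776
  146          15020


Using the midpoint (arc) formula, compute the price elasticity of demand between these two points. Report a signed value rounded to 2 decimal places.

%ΔQ = (15020 − 8776) / [(8776 + 15020)/2] = 6244/11898 = 0.524794…
%ΔP = (146 − 184) / [(184 + 146)/2] = -38/165 = -0.230303…
Arc Ed = %ΔQ / %ΔP = (6244/11898) / (-38/165) = -2.2787…

-2.28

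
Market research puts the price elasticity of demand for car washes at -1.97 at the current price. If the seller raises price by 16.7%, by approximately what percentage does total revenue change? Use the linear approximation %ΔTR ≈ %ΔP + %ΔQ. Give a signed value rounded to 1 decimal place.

-16.2%

%ΔQ ≈ Ed × %ΔP = (-1.97) × (+16.7%) = -32.8990%
%ΔTR ≈ %ΔP + %ΔQ = (+16.7%) + (-32.8990%) = -16.1990%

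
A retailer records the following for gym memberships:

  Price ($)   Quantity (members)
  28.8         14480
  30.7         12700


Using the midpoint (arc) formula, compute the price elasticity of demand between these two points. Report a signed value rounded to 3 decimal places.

-2.051

%ΔQ = (12700 − 14480) / [(14480 + 12700)/2] = -1780/13590 = -0.130978…
%ΔP = (30.7 − 28.8) / [(28.8 + 30.7)/2] = 1.9/29.75 = 0.063865…
Arc Ed = %ΔQ / %ΔP = (-1780/13590) / (1.9/29.75) = -2.05085…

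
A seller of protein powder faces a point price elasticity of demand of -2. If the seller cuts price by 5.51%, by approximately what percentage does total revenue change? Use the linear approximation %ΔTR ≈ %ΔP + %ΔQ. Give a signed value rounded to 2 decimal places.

%ΔQ ≈ Ed × %ΔP = (-2) × (-5.51%) = +11.0200%
%ΔTR ≈ %ΔP + %ΔQ = (-5.51%) + (+11.0200%) = +5.5100%

+5.51%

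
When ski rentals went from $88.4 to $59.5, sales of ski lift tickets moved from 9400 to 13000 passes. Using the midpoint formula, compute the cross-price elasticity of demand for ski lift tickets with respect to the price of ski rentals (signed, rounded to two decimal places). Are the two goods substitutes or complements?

-0.82; complements

%ΔQ_{ski lift tickets} = (13000 − 9400)/avg = 3600/11200 = 0.321428…
%ΔP_{ski rentals} = (59.5 − 88.4)/avg = -28.9/73.95 = -0.390804…
E_cross = (3600/11200) / (-28.9/73.95) = -0.8224…
E_cross < 0 ⇒ the goods are complements.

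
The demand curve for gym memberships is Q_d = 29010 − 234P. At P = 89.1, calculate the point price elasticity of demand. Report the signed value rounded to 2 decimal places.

-2.55

dQ_d/dP = −234. At P = 89.1, Q_d = 29010 − 234(89.1) = 8160.6.
Ed = (dQ_d/dP)·(P/Q_d) = −234 × (89.1/8160.6) = -2.5548…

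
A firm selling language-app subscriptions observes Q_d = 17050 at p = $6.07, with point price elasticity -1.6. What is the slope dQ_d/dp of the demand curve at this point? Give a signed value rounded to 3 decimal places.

Ed = (dQ_d/dp)·(p/Q_d) ⇒ dQ_d/dp = Ed·Q_d/p = (-1.6)·17050/6.07 = -4494.23393…

-4494.234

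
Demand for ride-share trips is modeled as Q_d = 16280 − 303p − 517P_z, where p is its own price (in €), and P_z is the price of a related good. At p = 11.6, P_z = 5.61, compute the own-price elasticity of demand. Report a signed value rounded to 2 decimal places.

-0.36

At the given values, Q_d = 16280 − 303(11.6) − 517(5.61) = 9864.83.
∂Q_d/∂p = −303.
E = (-303) × (11.6/9864.83) = -0.3562…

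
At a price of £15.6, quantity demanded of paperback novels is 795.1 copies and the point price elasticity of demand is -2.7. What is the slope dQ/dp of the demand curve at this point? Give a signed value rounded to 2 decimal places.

-137.61

Ed = (dQ/dp)·(p/Q) ⇒ dQ/dp = Ed·Q/p = (-2.7)·795.1/15.6 = -137.6134…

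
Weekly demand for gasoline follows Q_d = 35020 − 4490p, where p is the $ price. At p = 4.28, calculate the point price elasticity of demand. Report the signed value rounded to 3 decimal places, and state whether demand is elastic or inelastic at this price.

dQ_d/dp = −4490. At p = 4.28, Q_d = 35020 − 4490(4.28) = 15802.8.
Ed = (dQ_d/dp)·(p/Q_d) = −4490 × (4.28/15802.8) = -1.21606…
|Ed| = 1.216 > 1, so demand is elastic.

-1.216; elastic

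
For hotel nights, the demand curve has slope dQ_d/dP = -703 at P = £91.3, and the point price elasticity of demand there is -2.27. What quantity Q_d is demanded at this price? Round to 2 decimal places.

28274.85

Ed = (dQ_d/dP)·(P/Q_d) ⇒ Q_d = (dQ_d/dP)·P/Ed = (-703)·91.3/(-2.27) = 28274.8458…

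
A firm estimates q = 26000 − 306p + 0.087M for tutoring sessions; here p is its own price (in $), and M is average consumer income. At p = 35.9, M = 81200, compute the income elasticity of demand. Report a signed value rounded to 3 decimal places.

At the given values, q = 26000 − 306(35.9) + 0.087(81200) = 22079.
∂q/∂M = 0.087.
E = (0.087) × (81200/22079) = 0.31996…

0.320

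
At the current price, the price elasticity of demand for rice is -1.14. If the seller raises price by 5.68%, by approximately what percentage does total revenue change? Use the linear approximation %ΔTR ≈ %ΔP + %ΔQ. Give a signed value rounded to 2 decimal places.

-0.80%

%ΔQ ≈ Ed × %ΔP = (-1.14) × (+5.68%) = -6.4752%
%ΔTR ≈ %ΔP + %ΔQ = (+5.68%) + (-6.4752%) = -0.7952%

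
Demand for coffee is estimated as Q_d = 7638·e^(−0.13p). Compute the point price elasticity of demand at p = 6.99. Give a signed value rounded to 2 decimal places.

-0.91

dQ_d/dp = −0.13·Q_d = -400.202. At p = 6.99, Q_d = 3078.48.
Ed = (dQ_d/dp)·(p/Q_d) = (-400.202) × (6.99/3078.48) = -0.9087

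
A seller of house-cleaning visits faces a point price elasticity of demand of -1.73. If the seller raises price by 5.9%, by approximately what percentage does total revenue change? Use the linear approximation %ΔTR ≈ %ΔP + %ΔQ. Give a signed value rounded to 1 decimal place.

-4.3%

%ΔQ ≈ Ed × %ΔP = (-1.73) × (+5.9%) = -10.2070%
%ΔTR ≈ %ΔP + %ΔQ = (+5.9%) + (-10.2070%) = -4.3070%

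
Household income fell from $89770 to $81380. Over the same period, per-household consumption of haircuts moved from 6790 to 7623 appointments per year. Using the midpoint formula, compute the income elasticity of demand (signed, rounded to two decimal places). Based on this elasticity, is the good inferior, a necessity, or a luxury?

-1.18; inferior

%ΔQ = (7623 − 6790)/[( 6790 + 7623)/2] = 833/7206.5 = 0.115590…
%ΔIncome = (81380 − 89770)/[( 89770 + 81380)/2] = -8390/85575 = -0.098042…
E_income = (833/7206.5) / (-8390/85575) = -1.1789…
E_income < 0 ⇒ inferior good.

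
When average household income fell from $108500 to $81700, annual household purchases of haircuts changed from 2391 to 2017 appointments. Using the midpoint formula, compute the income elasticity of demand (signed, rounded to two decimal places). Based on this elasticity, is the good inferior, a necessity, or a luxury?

0.60; necessity

%ΔQ = (2017 − 2391)/[( 2391 + 2017)/2] = -374/2204 = -0.169691…
%ΔIncome = (81700 − 108500)/[( 108500 + 81700)/2] = -26800/95100 = -0.281808…
E_income = (-374/2204) / (-26800/95100) = 0.6021…
0 < E_income < 1 ⇒ normal good, necessity.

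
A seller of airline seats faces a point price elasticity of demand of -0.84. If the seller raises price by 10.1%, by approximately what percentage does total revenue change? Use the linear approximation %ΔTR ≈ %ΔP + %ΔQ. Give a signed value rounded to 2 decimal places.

+1.62%

%ΔQ ≈ Ed × %ΔP = (-0.84) × (+10.1%) = -8.4840%
%ΔTR ≈ %ΔP + %ΔQ = (+10.1%) + (-8.4840%) = +1.6160%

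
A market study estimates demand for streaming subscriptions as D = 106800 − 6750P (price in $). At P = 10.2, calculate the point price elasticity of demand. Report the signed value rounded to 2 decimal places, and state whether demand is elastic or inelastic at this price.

dD/dP = −6750. At P = 10.2, D = 106800 − 6750(10.2) = 37950.
Ed = (dD/dP)·(P/D) = −6750 × (10.2/37950) = -1.8142…
|Ed| = 1.81 > 1, so demand is elastic.

-1.81; elastic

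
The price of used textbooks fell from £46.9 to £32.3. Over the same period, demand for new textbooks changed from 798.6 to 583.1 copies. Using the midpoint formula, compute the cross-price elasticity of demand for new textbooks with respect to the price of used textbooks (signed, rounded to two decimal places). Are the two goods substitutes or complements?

%ΔQ_{new textbooks} = (583.1 − 798.6)/avg = -215.5/690.85 = -0.311934…
%ΔP_{used textbooks} = (32.3 − 46.9)/avg = -14.6/39.6 = -0.368686…
E_cross = (-215.5/690.85) / (-14.6/39.6) = 0.8460…
E_cross > 0 ⇒ the goods are substitutes.

0.85; substitutes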